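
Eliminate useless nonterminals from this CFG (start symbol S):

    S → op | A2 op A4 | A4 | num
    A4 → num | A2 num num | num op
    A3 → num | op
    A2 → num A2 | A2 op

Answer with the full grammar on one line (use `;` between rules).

Generating nonterminals: {A3, A4, S}.
Reachable from S after that: {A4, S}.
Removed useless symbols: {A2, A3} and every production mentioning them.

S → op | A4 | num; A4 → num | num op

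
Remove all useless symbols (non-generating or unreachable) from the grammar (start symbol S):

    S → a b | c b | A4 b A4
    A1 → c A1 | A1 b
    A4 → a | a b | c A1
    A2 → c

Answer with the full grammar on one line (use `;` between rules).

S → a b | c b | A4 b A4; A4 → a | a b

Generating nonterminals: {A2, A4, S}.
Reachable from S after that: {A4, S}.
Removed useless symbols: {A1, A2} and every production mentioning them.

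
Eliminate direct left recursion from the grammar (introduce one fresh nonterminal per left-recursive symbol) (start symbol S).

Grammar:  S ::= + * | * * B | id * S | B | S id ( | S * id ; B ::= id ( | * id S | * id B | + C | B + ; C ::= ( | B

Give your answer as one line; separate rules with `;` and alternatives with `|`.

S ::= + * S' | * * B S' | id * S S' | B S'; B ::= id ( B' | * id S B' | * id B B' | + C B'; C ::= ( | B; S' ::= id ( S' | * id S' | ε; B' ::= + B' | ε

Left recursion appears on S, B.
For S: α = {id (, * id}, β = {+ *, * * B, id * S, B}. Rewrite as S → β S' and S' → α S' | ε.
For B: α = {+}, β = {id (, * id S, * id B, + C}. Rewrite as B → β B' and B' → α B' | ε.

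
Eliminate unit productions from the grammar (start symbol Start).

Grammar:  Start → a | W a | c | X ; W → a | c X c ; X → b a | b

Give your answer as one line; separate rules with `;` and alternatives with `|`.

Unit pairs: Start ⇒* {X}.
For every A with A ⇒* B via unit rules, add B's non-unit alternatives to A; then delete every rule of the form X → Y.

Start → a | W a | c | b a | b; W → a | c X c; X → b a | b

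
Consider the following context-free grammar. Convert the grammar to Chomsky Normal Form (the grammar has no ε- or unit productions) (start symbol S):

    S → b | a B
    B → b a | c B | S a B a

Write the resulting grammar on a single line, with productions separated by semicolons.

S → b | X1 B; B → X2 X1 | X3 B | S Y1; X1 → a; X2 → b; X3 → c; Y1 → X1 Y2; Y2 → B X1

Introduce a nonterminal for each terminal appearing in a rule of length ≥ 2: X1 → a, X2 → b, X3 → c.
Binarize each right-hand side of length ≥ 3 by chaining fresh nonterminals (Y1, Y2, …): affected rules were B → S X1 B X1.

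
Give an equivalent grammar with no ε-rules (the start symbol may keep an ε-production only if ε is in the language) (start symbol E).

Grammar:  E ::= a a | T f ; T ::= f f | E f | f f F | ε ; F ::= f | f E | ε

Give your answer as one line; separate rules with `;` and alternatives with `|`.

The nullable symbols are {F, T}.
ε ∉ L(G), so no ε-production is kept.
For each production, add variants omitting each subset of nullable occurrences: E → T f gives T f | f.

E ::= a a | T f | f; T ::= f f | E f | f f F; F ::= f | f E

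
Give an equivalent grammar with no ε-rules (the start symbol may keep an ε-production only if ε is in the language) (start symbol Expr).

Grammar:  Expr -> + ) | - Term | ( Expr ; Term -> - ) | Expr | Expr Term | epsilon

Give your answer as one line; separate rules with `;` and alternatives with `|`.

Expr -> + ) | - Term | - | ( Expr; Term -> - ) | Expr | Expr Term

Nullable nonterminals: {Term}.
ε ∉ L(G), so no ε-production is kept.
For each production, add variants omitting each subset of nullable occurrences: Expr → - Term gives - Term | -.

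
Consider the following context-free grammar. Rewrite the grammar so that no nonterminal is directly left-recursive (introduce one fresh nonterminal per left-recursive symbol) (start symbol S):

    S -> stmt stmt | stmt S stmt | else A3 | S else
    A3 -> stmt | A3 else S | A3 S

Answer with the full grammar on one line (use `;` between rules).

S -> stmt stmt S' | stmt S stmt S' | else A3 S'; A3 -> stmt A3'; S' -> else S' | ε; A3' -> else S A3' | S A3' | ε

Directly left-recursive nonterminals: S, A3.
For S: α = {else}, β = {stmt stmt, stmt S stmt, else A3}. Rewrite as S → β S' and S' → α S' | ε.
For A3: α = {else S, S}, β = {stmt}. Rewrite as A3 → β A3' and A3' → α A3' | ε.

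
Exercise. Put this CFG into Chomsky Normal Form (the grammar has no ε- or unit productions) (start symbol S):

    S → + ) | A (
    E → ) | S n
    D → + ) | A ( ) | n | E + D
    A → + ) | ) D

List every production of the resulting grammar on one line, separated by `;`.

S → X1 X2 | A X3; E → ) | S X4; D → X1 X2 | A Y1 | n | E Y2; A → X1 X2 | X2 D; X1 → +; X2 → ); X3 → (; X4 → n; Y1 → X3 X2; Y2 → X1 D

Introduce a nonterminal for each terminal appearing in a rule of length ≥ 2: X1 → +, X2 → ), X3 → (, X4 → n.
Binarize each right-hand side of length ≥ 3 by chaining fresh nonterminals (Y1, Y2, …): affected rules were D → A X3 X2; D → E X1 D.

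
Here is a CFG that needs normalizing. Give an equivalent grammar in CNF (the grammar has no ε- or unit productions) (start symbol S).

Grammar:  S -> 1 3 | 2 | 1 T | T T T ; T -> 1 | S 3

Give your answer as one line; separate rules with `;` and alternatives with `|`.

S -> X1 X2 | 2 | X1 T | T Y1; T -> 1 | S X2; X1 -> 1; X2 -> 3; Y1 -> T T

Introduce a nonterminal for each terminal appearing in a rule of length ≥ 2: X1 → 1, X2 → 3.
Binarize each right-hand side of length ≥ 3 by chaining fresh nonterminals (Y1, Y2, …): affected rules were S → T T T.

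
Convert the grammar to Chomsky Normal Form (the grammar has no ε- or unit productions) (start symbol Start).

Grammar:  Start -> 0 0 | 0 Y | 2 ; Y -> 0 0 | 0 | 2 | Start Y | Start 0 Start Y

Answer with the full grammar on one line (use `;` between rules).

Introduce a nonterminal for each terminal appearing in a rule of length ≥ 2: X1 → 0.
Binarize each right-hand side of length ≥ 3 by chaining fresh nonterminals (Y1, Y2, …): affected rules were Y → Start X1 Start Y.

Start -> X1 X1 | X1 Y | 2; Y -> X1 X1 | 0 | 2 | Start Y | Start Y1; X1 -> 0; Y1 -> X1 Y2; Y2 -> Start Y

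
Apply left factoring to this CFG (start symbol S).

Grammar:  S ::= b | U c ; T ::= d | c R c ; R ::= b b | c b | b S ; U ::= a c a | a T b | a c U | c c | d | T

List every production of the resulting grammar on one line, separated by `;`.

S ::= b | U c; T ::= d | c R c; R ::= c b | b R'; U ::= c c | d | T | a U'; R' ::= b | S; U' ::= T b | c U''; U'' ::= a | U

R has alternatives sharing prefix 'b': factor to R → b R' with R' → b | S.
U has alternatives sharing prefix 'a': factor to U → a U' with U' → c a | T b | c U.
U' has alternatives sharing prefix 'c': factor to U' → c U'' with U'' → a | U.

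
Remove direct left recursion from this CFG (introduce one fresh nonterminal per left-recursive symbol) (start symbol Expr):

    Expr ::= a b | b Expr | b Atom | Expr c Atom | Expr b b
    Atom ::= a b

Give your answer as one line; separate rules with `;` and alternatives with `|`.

Directly left-recursive nonterminal: Expr.
For Expr: α = {c Atom, b b}, β = {a b, b Expr, b Atom}. Rewrite as Expr → β Expr1 and Expr1 → α Expr1 | ε.

Expr ::= a b Expr1 | b Expr Expr1 | b Atom Expr1; Atom ::= a b; Expr1 ::= c Atom Expr1 | b b Expr1 | ε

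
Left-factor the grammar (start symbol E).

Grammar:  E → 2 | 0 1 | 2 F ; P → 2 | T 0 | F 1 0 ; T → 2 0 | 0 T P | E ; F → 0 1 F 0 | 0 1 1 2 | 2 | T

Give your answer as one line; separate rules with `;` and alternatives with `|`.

E → 0 1 | 2 E'; P → 2 | T 0 | F 1 0; T → 2 0 | 0 T P | E; F → 2 | T | 0 1 F'; E' → ε | F; F' → F 0 | 1 2

E has alternatives sharing prefix '2': factor to E → 2 E' with E' → ε | F.
F has alternatives sharing prefix '0 1': factor to F → 0 1 F' with F' → F 0 | 1 2.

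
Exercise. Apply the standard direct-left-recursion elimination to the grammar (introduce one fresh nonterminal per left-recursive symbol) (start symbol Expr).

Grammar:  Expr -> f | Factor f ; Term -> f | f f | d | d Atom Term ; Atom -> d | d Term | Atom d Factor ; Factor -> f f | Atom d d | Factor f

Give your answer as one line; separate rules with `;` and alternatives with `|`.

Expr -> f | Factor f; Term -> f | f f | d | d Atom Term; Atom -> d Atom1 | d Term Atom1; Factor -> f f Factor1 | Atom d d Factor1; Atom1 -> d Factor Atom1 | epsilon; Factor1 -> f Factor1 | epsilon

Directly left-recursive nonterminals: Atom, Factor.
For Atom: α = {d Factor}, β = {d, d Term}. Rewrite as Atom → β Atom1 and Atom1 → α Atom1 | ε.
For Factor: α = {f}, β = {f f, Atom d d}. Rewrite as Factor → β Factor1 and Factor1 → α Factor1 | ε.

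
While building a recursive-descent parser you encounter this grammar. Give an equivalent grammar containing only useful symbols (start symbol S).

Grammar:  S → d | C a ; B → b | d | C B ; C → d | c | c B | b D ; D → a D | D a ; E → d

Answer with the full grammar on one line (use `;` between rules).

S → d | C a; B → b | d | C B; C → d | c | c B

Generating nonterminals: {B, C, E, S}.
Reachable from S after that: {B, C, S}.
Removed useless symbols: {D, E} and every production mentioning them.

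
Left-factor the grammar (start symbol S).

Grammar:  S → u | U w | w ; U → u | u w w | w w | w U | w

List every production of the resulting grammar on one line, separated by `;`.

U has alternatives sharing prefix 'w': factor to U → w U' with U' → w | U | ε.
U has alternatives sharing prefix 'u': factor to U → u U'' with U'' → ε | w w.

S → u | U w | w; U → w U' | u U''; U' → w | U | epsilon; U'' → epsilon | w w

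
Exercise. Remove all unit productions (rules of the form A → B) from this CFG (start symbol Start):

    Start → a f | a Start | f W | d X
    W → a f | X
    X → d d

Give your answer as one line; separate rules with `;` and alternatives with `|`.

Unit pairs: W ⇒* {X}.
For every A with A ⇒* B via unit rules, add B's non-unit alternatives to A; then delete every rule of the form X → Y.

Start → a f | a Start | f W | d X; W → d d | a f; X → d d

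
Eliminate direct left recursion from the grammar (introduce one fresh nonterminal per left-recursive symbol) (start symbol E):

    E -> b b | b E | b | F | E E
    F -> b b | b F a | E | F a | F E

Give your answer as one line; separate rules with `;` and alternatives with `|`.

E -> b b E' | b E E' | b E' | F E'; F -> b b F' | b F a F' | E F'; E' -> E E' | ε; F' -> a F' | E F' | ε

Directly left-recursive nonterminals: E, F.
For E: α = {E}, β = {b b, b E, b, F}. Rewrite as E → β E' and E' → α E' | ε.
For F: α = {a, E}, β = {b b, b F a, E}. Rewrite as F → β F' and F' → α F' | ε.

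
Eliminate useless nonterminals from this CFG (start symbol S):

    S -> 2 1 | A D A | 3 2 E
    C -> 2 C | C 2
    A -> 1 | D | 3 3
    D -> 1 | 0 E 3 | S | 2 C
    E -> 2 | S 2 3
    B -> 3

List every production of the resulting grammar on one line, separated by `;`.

Generating nonterminals: {A, B, D, E, S}.
Reachable from S after that: {A, D, E, S}.
Removed useless symbols: {B, C} and every production mentioning them.

S -> 2 1 | A D A | 3 2 E; A -> 1 | D | 3 3; D -> 1 | 0 E 3 | S; E -> 2 | S 2 3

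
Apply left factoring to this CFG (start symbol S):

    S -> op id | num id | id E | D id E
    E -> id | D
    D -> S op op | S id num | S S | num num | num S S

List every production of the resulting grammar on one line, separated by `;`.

S -> op id | num id | id E | D id E; E -> id | D; D -> S D' | num D''; D' -> op op | id num | S; D'' -> num | S S

D has alternatives sharing prefix 'S': factor to D → S D' with D' → op op | id num | S.
D has alternatives sharing prefix 'num': factor to D → num D'' with D'' → num | S S.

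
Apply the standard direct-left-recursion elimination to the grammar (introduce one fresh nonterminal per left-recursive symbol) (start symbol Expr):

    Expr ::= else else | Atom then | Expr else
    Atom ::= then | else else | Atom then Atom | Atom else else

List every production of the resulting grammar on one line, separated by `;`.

Directly left-recursive nonterminals: Expr, Atom.
For Expr: α = {else}, β = {else else, Atom then}. Rewrite as Expr → β Expr1 and Expr1 → α Expr1 | ε.
For Atom: α = {then Atom, else else}, β = {then, else else}. Rewrite as Atom → β Atom1 and Atom1 → α Atom1 | ε.

Expr ::= else else Expr1 | Atom then Expr1; Atom ::= then Atom1 | else else Atom1; Expr1 ::= else Expr1 | epsilon; Atom1 ::= then Atom Atom1 | else else Atom1 | epsilon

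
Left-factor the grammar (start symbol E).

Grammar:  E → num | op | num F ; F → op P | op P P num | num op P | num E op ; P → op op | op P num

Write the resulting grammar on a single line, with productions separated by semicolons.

E has alternatives sharing prefix 'num': factor to E → num E' with E' → ε | F.
F has alternatives sharing prefix 'op P': factor to F → op P F' with F' → ε | P num.
F has alternatives sharing prefix 'num': factor to F → num F'' with F'' → op P | E op.
P has alternatives sharing prefix 'op': factor to P → op P' with P' → op | P num.

E → op | num E'; F → op P F' | num F''; P → op P'; E' → ε | F; F' → ε | P num; F'' → op P | E op; P' → op | P num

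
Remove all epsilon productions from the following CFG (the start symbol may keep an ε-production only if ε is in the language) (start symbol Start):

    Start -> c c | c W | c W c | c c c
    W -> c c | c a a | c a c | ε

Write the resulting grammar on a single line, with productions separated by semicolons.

Nullable nonterminals: {W}.
ε ∉ L(G), so no ε-production is kept.
For each production, add variants omitting each subset of nullable occurrences: Start → c W gives c W | c.

Start -> c c | c W | c | c W c | c c c; W -> c c | c a a | c a c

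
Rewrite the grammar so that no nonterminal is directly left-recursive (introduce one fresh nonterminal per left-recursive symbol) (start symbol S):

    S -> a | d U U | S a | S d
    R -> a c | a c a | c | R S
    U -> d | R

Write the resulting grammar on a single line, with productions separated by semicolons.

S -> a S' | d U U S'; R -> a c R' | a c a R' | c R'; U -> d | R; S' -> a S' | d S' | ε; R' -> S R' | ε

Left recursion appears on S, R.
For S: α = {a, d}, β = {a, d U U}. Rewrite as S → β S' and S' → α S' | ε.
For R: α = {S}, β = {a c, a c a, c}. Rewrite as R → β R' and R' → α R' | ε.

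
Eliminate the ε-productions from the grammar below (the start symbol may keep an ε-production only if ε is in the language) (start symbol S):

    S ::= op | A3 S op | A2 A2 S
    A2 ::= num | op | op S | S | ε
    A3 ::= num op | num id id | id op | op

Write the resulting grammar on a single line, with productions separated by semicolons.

S ::= op | A3 S op | A2 A2 S | A2 S; A2 ::= num | op | op S | S; A3 ::= num op | num id id | id op | op

The nullable symbols are {A2}.
ε ∉ L(G), so no ε-production is kept.
Expand every rule over subsets of its nullable positions: S → A2 A2 S gives A2 A2 S | A2 S.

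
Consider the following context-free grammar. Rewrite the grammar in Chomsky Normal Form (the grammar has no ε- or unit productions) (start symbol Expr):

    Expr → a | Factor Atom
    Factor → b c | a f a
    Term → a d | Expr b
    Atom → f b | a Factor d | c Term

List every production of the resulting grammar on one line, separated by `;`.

Introduce a nonterminal for each terminal appearing in a rule of length ≥ 2: X1 → b, X2 → c, X3 → a, X4 → f, X5 → d.
Binarize each right-hand side of length ≥ 3 by chaining fresh nonterminals (Y1, Y2, …): affected rules were Factor → X3 X4 X3; Atom → X3 Factor X5.

Expr → a | Factor Atom; Factor → X1 X2 | X3 Y1; Term → X3 X5 | Expr X1; Atom → X4 X1 | X3 Y2 | X2 Term; X1 → b; X2 → c; X3 → a; X4 → f; X5 → d; Y1 → X4 X3; Y2 → Factor X5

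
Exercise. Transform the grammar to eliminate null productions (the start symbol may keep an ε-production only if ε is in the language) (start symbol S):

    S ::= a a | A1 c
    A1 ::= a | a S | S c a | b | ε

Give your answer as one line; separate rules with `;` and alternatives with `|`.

Nullable set = {A1}.
ε ∉ L(G), so no ε-production is kept.
Expand every rule over subsets of its nullable positions: S → A1 c gives A1 c | c.

S ::= a a | A1 c | c; A1 ::= a | a S | S c a | b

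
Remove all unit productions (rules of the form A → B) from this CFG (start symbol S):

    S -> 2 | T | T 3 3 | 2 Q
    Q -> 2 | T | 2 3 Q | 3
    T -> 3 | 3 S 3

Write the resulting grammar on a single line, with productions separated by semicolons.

S -> 2 | T 3 3 | 2 Q | 3 | 3 S 3; Q -> 2 | 2 3 Q | 3 | 3 S 3; T -> 3 | 3 S 3

Unit pairs: Q ⇒* {T}; S ⇒* {T}.
For each unit pair (A, B), copy every non-unit production of B to A, then drop all unit productions.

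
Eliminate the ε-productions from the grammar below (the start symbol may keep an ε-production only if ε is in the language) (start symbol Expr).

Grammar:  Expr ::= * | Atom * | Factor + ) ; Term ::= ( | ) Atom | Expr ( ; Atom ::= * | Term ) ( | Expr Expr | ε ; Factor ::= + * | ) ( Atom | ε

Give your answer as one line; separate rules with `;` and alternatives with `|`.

Nullable nonterminals: {Atom, Factor}.
ε ∉ L(G), so no ε-production is kept.
Expand every rule over subsets of its nullable positions: Expr → Factor + ) gives Factor + ) | + ). Term → ) Atom gives ) Atom | ). Factor → ) ( Atom gives ) ( Atom | ) (.

Expr ::= * | Atom * | Factor + ) | + ); Term ::= ( | ) Atom | ) | Expr (; Atom ::= * | Term ) ( | Expr Expr; Factor ::= + * | ) ( Atom | ) (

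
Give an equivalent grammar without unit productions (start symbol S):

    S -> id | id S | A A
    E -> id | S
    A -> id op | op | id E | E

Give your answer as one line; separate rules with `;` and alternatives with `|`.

Unit pairs: A ⇒* {E, S}; E ⇒* {S}.
Replace each nonterminal's rules with the union of the non-unit rules of every nonterminal it unit-derives.

S -> id | id S | A A; E -> id | id S | A A; A -> id | id S | A A | id op | op | id E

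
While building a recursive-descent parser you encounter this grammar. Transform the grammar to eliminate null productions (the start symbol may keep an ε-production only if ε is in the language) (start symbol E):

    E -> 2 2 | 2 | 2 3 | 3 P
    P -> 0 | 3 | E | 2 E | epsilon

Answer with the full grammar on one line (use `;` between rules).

E -> 2 2 | 2 | 2 3 | 3 P | 3; P -> 0 | 3 | E | 2 E

The nullable symbols are {P}.
ε ∉ L(G), so no ε-production is kept.
Add the nullable-subset variants: E → 3 P gives 3 P | 3.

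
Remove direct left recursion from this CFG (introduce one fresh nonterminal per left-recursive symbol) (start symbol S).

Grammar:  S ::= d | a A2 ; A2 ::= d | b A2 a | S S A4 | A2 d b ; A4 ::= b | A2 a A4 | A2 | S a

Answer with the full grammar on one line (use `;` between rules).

A2 is directly left-recursive.
For A2: α = {d b}, β = {d, b A2 a, S S A4}. Rewrite as A2 → β A2' and A2' → α A2' | ε.

S ::= d | a A2; A2 ::= d A2' | b A2 a A2' | S S A4 A2'; A4 ::= b | A2 a A4 | A2 | S a; A2' ::= d b A2' | ε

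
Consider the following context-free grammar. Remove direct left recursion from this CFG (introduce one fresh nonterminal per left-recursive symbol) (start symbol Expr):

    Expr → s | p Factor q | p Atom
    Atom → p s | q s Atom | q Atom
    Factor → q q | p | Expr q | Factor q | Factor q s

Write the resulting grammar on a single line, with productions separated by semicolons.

Expr → s | p Factor q | p Atom; Atom → p s | q s Atom | q Atom; Factor → q q Factor1 | p Factor1 | Expr q Factor1; Factor1 → q Factor1 | q s Factor1 | ε

Directly left-recursive nonterminal: Factor.
For Factor: α = {q, q s}, β = {q q, p, Expr q}. Rewrite as Factor → β Factor1 and Factor1 → α Factor1 | ε.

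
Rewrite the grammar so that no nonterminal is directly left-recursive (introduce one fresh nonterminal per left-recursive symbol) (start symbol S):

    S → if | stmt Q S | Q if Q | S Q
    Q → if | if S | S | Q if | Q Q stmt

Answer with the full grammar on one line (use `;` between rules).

Directly left-recursive nonterminals: S, Q.
For S: α = {Q}, β = {if, stmt Q S, Q if Q}. Rewrite as S → β S' and S' → α S' | ε.
For Q: α = {if, Q stmt}, β = {if, if S, S}. Rewrite as Q → β Q' and Q' → α Q' | ε.

S → if S' | stmt Q S S' | Q if Q S'; Q → if Q' | if S Q' | S Q'; S' → Q S' | ε; Q' → if Q' | Q stmt Q' | ε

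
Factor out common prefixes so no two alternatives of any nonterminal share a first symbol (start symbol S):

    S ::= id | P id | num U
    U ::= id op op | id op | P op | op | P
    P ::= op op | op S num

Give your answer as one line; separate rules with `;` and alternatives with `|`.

U has alternatives sharing prefix 'id op': factor to U → id op U' with U' → op | ε.
U has alternatives sharing prefix 'P': factor to U → P U'' with U'' → op | ε.
P has alternatives sharing prefix 'op': factor to P → op P' with P' → op | S num.

S ::= id | P id | num U; U ::= op | id op U' | P U''; P ::= op P'; U' ::= op | ε; U'' ::= op | ε; P' ::= op | S num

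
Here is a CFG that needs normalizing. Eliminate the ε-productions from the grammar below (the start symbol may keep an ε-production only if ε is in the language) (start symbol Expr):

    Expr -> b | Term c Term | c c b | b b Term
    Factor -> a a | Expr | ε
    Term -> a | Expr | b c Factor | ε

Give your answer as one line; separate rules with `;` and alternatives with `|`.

Expr -> b | Term c Term | Term c | c Term | c | c c b | b b Term | b b; Factor -> a a | Expr; Term -> a | Expr | b c Factor | b c

Nullable set = {Factor, Term}.
ε ∉ L(G), so no ε-production is kept.
For each production, add variants omitting each subset of nullable occurrences: Expr → Term c Term gives Term c Term | Term c | c Term | c. Expr → b b Term gives b b Term | b b. Term → b c Factor gives b c Factor | b c.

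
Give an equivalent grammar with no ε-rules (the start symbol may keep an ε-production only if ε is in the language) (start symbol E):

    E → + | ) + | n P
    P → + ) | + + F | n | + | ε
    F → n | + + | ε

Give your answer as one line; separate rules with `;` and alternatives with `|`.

Nullable nonterminals: {F, P}.
ε ∉ L(G), so no ε-production is kept.
Add the nullable-subset variants: E → n P gives n P | n. P → + + F gives + + F | + +.

E → + | ) + | n P | n; P → + ) | + + F | + + | n | +; F → n | + +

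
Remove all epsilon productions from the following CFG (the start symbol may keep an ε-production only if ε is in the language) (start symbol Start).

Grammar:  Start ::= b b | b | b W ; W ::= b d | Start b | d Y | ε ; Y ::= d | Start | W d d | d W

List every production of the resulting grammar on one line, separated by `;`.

Nullable nonterminals: {W}.
ε ∉ L(G), so no ε-production is kept.
For each production, add variants omitting each subset of nullable occurrences: Y → W d d gives W d d | d d.

Start ::= b b | b | b W; W ::= b d | Start b | d Y; Y ::= d | Start | W d d | d d | d W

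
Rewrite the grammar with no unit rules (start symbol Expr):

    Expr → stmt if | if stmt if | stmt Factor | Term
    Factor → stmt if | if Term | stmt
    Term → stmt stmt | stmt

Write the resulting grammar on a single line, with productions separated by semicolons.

Unit pairs: Expr ⇒* {Term}.
Replace each nonterminal's rules with the union of the non-unit rules of every nonterminal it unit-derives.

Expr → stmt stmt | stmt | stmt if | if stmt if | stmt Factor; Factor → stmt if | if Term | stmt; Term → stmt stmt | stmt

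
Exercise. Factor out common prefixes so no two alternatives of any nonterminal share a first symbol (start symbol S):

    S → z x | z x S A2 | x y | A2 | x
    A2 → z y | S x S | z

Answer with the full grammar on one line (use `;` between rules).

S → A2 | z x S' | x S''; A2 → S x S | z A2'; S' → ε | S A2; S'' → y | ε; A2' → y | ε

S has alternatives sharing prefix 'z x': factor to S → z x S' with S' → ε | S A2.
S has alternatives sharing prefix 'x': factor to S → x S'' with S'' → y | ε.
A2 has alternatives sharing prefix 'z': factor to A2 → z A2' with A2' → y | ε.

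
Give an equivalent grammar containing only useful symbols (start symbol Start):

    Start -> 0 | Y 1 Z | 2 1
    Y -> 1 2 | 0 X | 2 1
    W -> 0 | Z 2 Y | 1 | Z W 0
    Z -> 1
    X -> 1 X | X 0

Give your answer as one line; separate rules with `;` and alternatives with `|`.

Start -> 0 | Y 1 Z | 2 1; Y -> 1 2 | 2 1; Z -> 1

Generating nonterminals: {Start, W, Y, Z}.
Reachable from Start after that: {Start, Y, Z}.
Removed useless symbols: {W, X} and every production mentioning them.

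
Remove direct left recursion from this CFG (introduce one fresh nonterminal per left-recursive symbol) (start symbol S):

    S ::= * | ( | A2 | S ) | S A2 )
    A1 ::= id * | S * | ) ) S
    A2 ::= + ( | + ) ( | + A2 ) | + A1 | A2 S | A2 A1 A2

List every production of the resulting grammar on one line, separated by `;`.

S ::= * S' | ( S' | A2 S'; A1 ::= id * | S * | ) ) S; A2 ::= + ( A2' | + ) ( A2' | + A2 ) A2' | + A1 A2'; S' ::= ) S' | A2 ) S' | ε; A2' ::= S A2' | A1 A2 A2' | ε

Left recursion appears on S, A2.
For S: α = {), A2 )}, β = {*, (, A2}. Rewrite as S → β S' and S' → α S' | ε.
For A2: α = {S, A1 A2}, β = {+ (, + ) (, + A2 ), + A1}. Rewrite as A2 → β A2' and A2' → α A2' | ε.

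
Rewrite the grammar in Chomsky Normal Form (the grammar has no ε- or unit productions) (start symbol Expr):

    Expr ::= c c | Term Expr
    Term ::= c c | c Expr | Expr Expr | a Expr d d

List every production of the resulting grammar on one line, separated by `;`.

Introduce a nonterminal for each terminal appearing in a rule of length ≥ 2: X1 → c, X2 → a, X3 → d.
Binarize each right-hand side of length ≥ 3 by chaining fresh nonterminals (Y1, Y2, …): affected rules were Term → X2 Expr X3 X3.

Expr ::= X1 X1 | Term Expr; Term ::= X1 X1 | X1 Expr | Expr Expr | X2 Y1; X1 ::= c; X2 ::= a; X3 ::= d; Y1 ::= Expr Y2; Y2 ::= X3 X3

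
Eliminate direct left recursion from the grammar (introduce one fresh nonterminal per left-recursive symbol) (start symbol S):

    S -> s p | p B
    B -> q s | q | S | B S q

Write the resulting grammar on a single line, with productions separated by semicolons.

B is directly left-recursive.
For B: α = {S q}, β = {q s, q, S}. Rewrite as B → β B' and B' → α B' | ε.

S -> s p | p B; B -> q s B' | q B' | S B'; B' -> S q B' | ε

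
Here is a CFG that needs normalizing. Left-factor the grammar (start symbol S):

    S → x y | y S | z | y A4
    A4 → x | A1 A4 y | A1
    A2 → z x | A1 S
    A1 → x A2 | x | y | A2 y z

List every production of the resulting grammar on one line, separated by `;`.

S has alternatives sharing prefix 'y': factor to S → y S' with S' → S | A4.
A4 has alternatives sharing prefix 'A1': factor to A4 → A1 A4' with A4' → A4 y | ε.
A1 has alternatives sharing prefix 'x': factor to A1 → x A1' with A1' → A2 | ε.

S → x y | z | y S'; A4 → x | A1 A4'; A2 → z x | A1 S; A1 → y | A2 y z | x A1'; S' → S | A4; A4' → A4 y | eps; A1' → A2 | eps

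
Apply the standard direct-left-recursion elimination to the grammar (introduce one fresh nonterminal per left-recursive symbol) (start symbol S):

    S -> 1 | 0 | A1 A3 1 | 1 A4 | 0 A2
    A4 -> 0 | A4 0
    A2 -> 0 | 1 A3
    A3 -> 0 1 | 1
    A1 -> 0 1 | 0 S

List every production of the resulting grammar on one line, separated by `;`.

S -> 1 | 0 | A1 A3 1 | 1 A4 | 0 A2; A4 -> 0 A4'; A2 -> 0 | 1 A3; A3 -> 0 1 | 1; A1 -> 0 1 | 0 S; A4' -> 0 A4' | ε

Left recursion appears on A4.
For A4: α = {0}, β = {0}. Rewrite as A4 → β A4' and A4' → α A4' | ε.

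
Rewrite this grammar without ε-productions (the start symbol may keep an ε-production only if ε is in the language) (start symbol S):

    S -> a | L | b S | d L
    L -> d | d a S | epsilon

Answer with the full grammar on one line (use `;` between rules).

Nullable set = {L, S}.
ε ∈ L(G) since S is nullable, so keep S → ε.
Expand every rule over subsets of its nullable positions: S → b S gives b S | b. S → d L gives d L | d. L → d a S gives d a S | d a.

S -> a | L | b S | b | d L | d | ε; L -> d | d a S | d a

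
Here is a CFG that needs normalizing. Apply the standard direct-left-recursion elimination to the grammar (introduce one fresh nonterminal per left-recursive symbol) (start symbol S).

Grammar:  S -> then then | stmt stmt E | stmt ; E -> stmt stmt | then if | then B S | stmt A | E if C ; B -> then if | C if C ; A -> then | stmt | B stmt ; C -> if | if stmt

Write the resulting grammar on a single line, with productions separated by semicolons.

S -> then then | stmt stmt E | stmt; E -> stmt stmt E' | then if E' | then B S E' | stmt A E'; B -> then if | C if C; A -> then | stmt | B stmt; C -> if | if stmt; E' -> if C E' | eps

E is directly left-recursive.
For E: α = {if C}, β = {stmt stmt, then if, then B S, stmt A}. Rewrite as E → β E' and E' → α E' | ε.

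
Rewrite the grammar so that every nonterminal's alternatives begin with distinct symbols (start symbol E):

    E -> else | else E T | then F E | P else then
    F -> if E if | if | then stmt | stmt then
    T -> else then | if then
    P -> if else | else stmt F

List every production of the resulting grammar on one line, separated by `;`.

E -> then F E | P else then | else E'; F -> then stmt | stmt then | if F'; T -> else then | if then; P -> if else | else stmt F; E' -> ε | E T; F' -> E if | ε

E has alternatives sharing prefix 'else': factor to E → else E' with E' → ε | E T.
F has alternatives sharing prefix 'if': factor to F → if F' with F' → E if | ε.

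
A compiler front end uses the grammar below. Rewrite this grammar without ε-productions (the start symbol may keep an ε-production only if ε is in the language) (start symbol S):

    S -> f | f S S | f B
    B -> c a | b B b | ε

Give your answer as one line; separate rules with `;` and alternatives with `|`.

S -> f | f S S | f B; B -> c a | b B b | b b

The nullable symbols are {B}.
ε ∉ L(G), so no ε-production is kept.
Add the nullable-subset variants: B → b B b gives b B b | b b.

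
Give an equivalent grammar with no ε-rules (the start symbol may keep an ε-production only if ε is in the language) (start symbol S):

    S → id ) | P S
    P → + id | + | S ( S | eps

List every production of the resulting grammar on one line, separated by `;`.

S → id ) | P S; P → + id | + | S ( S

Nullable nonterminals: {P}.
ε ∉ L(G), so no ε-production is kept.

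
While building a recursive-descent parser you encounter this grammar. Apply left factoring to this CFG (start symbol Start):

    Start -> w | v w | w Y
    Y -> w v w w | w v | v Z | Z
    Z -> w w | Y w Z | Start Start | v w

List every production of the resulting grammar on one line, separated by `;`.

Start has alternatives sharing prefix 'w': factor to Start → w Start1 with Start1 → ε | Y.
Y has alternatives sharing prefix 'w v': factor to Y → w v Y1 with Y1 → w w | ε.

Start -> v w | w Start1; Y -> v Z | Z | w v Y1; Z -> w w | Y w Z | Start Start | v w; Start1 -> epsilon | Y; Y1 -> w w | epsilon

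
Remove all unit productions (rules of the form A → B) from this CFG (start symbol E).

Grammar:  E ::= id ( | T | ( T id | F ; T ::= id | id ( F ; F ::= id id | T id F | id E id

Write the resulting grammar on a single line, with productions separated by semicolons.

Unit pairs: E ⇒* {F, T}.
Replace each nonterminal's rules with the union of the non-unit rules of every nonterminal it unit-derives.

E ::= id ( | ( T id | id id | T id F | id E id | id | id ( F; T ::= id | id ( F; F ::= id id | T id F | id E id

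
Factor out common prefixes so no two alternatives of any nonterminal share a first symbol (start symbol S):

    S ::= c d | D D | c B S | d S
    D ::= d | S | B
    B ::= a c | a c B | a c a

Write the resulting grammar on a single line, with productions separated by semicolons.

S ::= D D | d S | c S'; D ::= d | S | B; B ::= a c B'; S' ::= d | B S; B' ::= eps | B | a

S has alternatives sharing prefix 'c': factor to S → c S' with S' → d | B S.
B has alternatives sharing prefix 'a c': factor to B → a c B' with B' → ε | B | a.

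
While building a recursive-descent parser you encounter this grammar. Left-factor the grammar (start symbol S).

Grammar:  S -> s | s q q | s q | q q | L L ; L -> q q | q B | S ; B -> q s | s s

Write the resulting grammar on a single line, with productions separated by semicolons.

S has alternatives sharing prefix 's': factor to S → s S' with S' → ε | q q | q.
L has alternatives sharing prefix 'q': factor to L → q L' with L' → q | B.
S' has alternatives sharing prefix 'q': factor to S' → q S'' with S'' → q | ε.

S -> q q | L L | s S'; L -> S | q L'; B -> q s | s s; S' -> ε | q S''; L' -> q | B; S'' -> q | ε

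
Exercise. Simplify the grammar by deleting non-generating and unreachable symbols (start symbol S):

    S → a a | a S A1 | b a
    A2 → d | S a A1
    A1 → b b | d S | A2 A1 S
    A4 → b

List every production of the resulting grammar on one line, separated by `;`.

Generating nonterminals: {A1, A2, A4, S}.
Reachable from S after that: {A1, A2, S}.
Removed useless symbols: {A4} and every production mentioning them.

S → a a | a S A1 | b a; A2 → d | S a A1; A1 → b b | d S | A2 A1 S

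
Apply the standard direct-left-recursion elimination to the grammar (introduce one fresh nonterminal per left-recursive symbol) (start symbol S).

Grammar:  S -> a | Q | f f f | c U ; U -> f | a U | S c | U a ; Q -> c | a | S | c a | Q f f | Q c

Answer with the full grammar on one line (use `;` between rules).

U, Q are directly left-recursive.
For U: α = {a}, β = {f, a U, S c}. Rewrite as U → β U' and U' → α U' | ε.
For Q: α = {f f, c}, β = {c, a, S, c a}. Rewrite as Q → β Q' and Q' → α Q' | ε.

S -> a | Q | f f f | c U; U -> f U' | a U U' | S c U'; Q -> c Q' | a Q' | S Q' | c a Q'; U' -> a U' | ε; Q' -> f f Q' | c Q' | ε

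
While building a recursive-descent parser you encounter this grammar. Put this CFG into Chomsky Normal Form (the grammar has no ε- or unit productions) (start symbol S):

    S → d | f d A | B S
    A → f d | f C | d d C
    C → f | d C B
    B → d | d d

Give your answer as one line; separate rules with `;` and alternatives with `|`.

Introduce a nonterminal for each terminal appearing in a rule of length ≥ 2: X1 → f, X2 → d.
Binarize each right-hand side of length ≥ 3 by chaining fresh nonterminals (Y1, Y2, …): affected rules were S → X1 X2 A; A → X2 X2 C; C → X2 C B.

S → d | X1 Y1 | B S; A → X1 X2 | X1 C | X2 Y2; C → f | X2 Y3; B → d | X2 X2; X1 → f; X2 → d; Y1 → X2 A; Y2 → X2 C; Y3 → C B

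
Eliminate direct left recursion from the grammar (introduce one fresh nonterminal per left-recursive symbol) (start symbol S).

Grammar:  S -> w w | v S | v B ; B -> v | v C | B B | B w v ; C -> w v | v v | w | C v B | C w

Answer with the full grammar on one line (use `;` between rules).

Left recursion appears on B, C.
For B: α = {B, w v}, β = {v, v C}. Rewrite as B → β B' and B' → α B' | ε.
For C: α = {v B, w}, β = {w v, v v, w}. Rewrite as C → β C' and C' → α C' | ε.

S -> w w | v S | v B; B -> v B' | v C B'; C -> w v C' | v v C' | w C'; B' -> B B' | w v B' | ε; C' -> v B C' | w C' | ε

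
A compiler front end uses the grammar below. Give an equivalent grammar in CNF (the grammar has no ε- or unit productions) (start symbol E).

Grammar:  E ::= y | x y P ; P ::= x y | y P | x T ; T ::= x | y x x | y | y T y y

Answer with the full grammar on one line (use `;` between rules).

Introduce a nonterminal for each terminal appearing in a rule of length ≥ 2: X1 → x, X2 → y.
Binarize each right-hand side of length ≥ 3 by chaining fresh nonterminals (Y1, Y2, …): affected rules were E → X1 X2 P; T → X2 X1 X1; T → X2 T X2 X2.

E ::= y | X1 Y1; P ::= X1 X2 | X2 P | X1 T; T ::= x | X2 Y2 | y | X2 Y3; X1 ::= x; X2 ::= y; Y1 ::= X2 P; Y2 ::= X1 X1; Y3 ::= T Y4; Y4 ::= X2 X2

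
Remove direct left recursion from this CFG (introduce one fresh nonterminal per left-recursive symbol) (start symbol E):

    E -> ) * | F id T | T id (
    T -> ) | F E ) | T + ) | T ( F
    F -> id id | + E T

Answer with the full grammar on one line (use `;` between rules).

Left recursion appears on T.
For T: α = {+ ), ( F}, β = {), F E )}. Rewrite as T → β T' and T' → α T' | ε.

E -> ) * | F id T | T id (; T -> ) T' | F E ) T'; F -> id id | + E T; T' -> + ) T' | ( F T' | ε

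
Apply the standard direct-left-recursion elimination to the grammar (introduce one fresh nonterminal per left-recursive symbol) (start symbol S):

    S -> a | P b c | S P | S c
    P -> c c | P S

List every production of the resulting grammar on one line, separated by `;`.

S -> a S' | P b c S'; P -> c c P'; S' -> P S' | c S' | ε; P' -> S P' | ε

Directly left-recursive nonterminals: S, P.
For S: α = {P, c}, β = {a, P b c}. Rewrite as S → β S' and S' → α S' | ε.
For P: α = {S}, β = {c c}. Rewrite as P → β P' and P' → α P' | ε.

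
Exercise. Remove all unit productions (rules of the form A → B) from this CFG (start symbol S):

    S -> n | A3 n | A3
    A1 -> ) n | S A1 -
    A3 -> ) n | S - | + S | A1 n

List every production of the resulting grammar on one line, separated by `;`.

S -> n | A3 n | ) n | S - | + S | A1 n; A1 -> ) n | S A1 -; A3 -> ) n | S - | + S | A1 n

Unit pairs: S ⇒* {A3}.
For every A with A ⇒* B via unit rules, add B's non-unit alternatives to A; then delete every rule of the form X → Y.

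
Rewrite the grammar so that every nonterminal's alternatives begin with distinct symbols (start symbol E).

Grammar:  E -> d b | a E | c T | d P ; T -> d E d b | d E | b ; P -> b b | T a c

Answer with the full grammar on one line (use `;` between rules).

E -> a E | c T | d E'; T -> b | d E T'; P -> b b | T a c; E' -> b | P; T' -> d b | ε

E has alternatives sharing prefix 'd': factor to E → d E' with E' → b | P.
T has alternatives sharing prefix 'd E': factor to T → d E T' with T' → d b | ε.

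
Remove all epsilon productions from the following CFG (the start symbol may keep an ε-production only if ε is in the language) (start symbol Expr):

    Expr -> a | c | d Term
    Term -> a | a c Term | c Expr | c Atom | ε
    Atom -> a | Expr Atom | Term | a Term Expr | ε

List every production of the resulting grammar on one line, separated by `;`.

Expr -> a | c | d Term | d; Term -> a | a c Term | a c | c Expr | c Atom | c; Atom -> a | Expr Atom | Expr | Term | a Term Expr | a Expr

The nullable symbols are {Atom, Term}.
ε ∉ L(G), so no ε-production is kept.
For each production, add variants omitting each subset of nullable occurrences: Expr → d Term gives d Term | d. Term → a c Term gives a c Term | a c. Term → c Atom gives c Atom | c. Atom → Expr Atom gives Expr Atom | Expr.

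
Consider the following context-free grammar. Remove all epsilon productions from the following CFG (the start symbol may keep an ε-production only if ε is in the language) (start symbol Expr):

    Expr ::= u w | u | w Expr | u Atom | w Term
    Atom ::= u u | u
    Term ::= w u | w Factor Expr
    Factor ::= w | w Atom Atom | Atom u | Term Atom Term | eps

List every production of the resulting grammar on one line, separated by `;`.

Nullable nonterminals: {Factor}.
ε ∉ L(G), so no ε-production is kept.
Expand every rule over subsets of its nullable positions: Term → w Factor Expr gives w Factor Expr | w Expr.

Expr ::= u w | u | w Expr | u Atom | w Term; Atom ::= u u | u; Term ::= w u | w Factor Expr | w Expr; Factor ::= w | w Atom Atom | Atom u | Term Atom Term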